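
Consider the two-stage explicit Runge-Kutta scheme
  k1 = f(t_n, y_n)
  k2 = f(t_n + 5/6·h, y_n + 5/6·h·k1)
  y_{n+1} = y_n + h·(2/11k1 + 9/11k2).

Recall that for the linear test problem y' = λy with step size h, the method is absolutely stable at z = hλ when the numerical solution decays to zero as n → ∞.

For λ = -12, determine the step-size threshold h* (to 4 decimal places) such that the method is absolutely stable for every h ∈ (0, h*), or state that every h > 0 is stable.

(-1.4667,0); λ=-12 ⇒ h* = (22/15)/12 = 0.1222.

Test eqn y'=λy, z=hλ:
  k1=λy_n ⇒ h·k1=z·y_n;  k2=λ(1+5/6z)y_n ⇒ h·k2=z(1+5/6z)y_n
  y_{n+1}/y_n = 1 + 2/11z + 9/11z(1+5/6z) = 1 + z + 15/22z²
  so R(z) = 1 + z + 15/22z².

Find x<0 with |R(x)|<1.
x=-0.63: |R|=0.6406
R=1: x+15/22x²=0 ⇒ x=−22/15=-1.4667; min R=1−1/(4·15/22)=0.6333>−1
Confirm numerically:
  x=-1.375: |R|=0.91406 <1
  x=-0.916: |R|=0.65608 <1
  x=-0.859: |R|=0.64410 <1
  x=-0.724: |R|=0.63339 <1
  x=-1.873: |R|=1.51891 >1
  x=-1.592: |R|=1.13604 >1
Stable set (-1.4667, 0).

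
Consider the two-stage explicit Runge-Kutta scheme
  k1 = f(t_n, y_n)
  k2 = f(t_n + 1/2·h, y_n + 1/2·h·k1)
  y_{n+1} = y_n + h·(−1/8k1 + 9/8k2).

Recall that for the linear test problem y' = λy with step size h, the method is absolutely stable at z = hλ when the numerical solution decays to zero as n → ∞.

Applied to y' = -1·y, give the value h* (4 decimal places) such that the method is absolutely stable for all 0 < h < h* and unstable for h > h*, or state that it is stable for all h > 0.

Set f=λy, z=hλ:
  k1=λy_n ⇒ h·k1=z·y_n;  k2=λ(1+1/2z)y_n ⇒ h·k2=z(1+1/2z)y_n
  y_{n+1}/y_n = 1 − 1/8z + 9/8z(1+1/2z) = 1 + z + 9/16z²
  Hence R(z) = 1 + z + 9/16z².

Need |R(x)|<1, x<0.
x=-0.43: |R|=0.6740
R=1: x+9/16x²=0 ⇒ x=−16/9=-1.7778; min R=1−1/(4·9/16)=0.5556>−1
Confirm numerically:
  x=-1.637: |R|=0.87037 <1
  x=-1.350: |R|=0.67516 <1
  x=-1.047: |R|=0.56962 <1
  x=-0.760: |R|=0.56490 <1
  x=-2.296: |R|=1.66928 >1
  x=-1.985: |R|=1.23138 >1
  x=-1.831: |R|=1.05482 >1
So |R|<1 on (-1.7778, 0).

(-1.7778,0); λ=-1 ⇒ h* = (16/9)/1 = 1.7778.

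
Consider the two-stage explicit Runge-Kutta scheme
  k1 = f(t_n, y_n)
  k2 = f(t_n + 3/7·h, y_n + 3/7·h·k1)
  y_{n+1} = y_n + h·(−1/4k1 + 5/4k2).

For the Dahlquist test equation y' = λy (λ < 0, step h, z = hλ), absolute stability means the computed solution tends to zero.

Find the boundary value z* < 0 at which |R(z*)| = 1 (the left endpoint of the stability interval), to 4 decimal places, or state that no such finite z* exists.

On y'=λy, z=hλ:
  k1=λy_n ⇒ h·k1=z·y_n;  k2=λ(1+3/7z)y_n ⇒ h·k2=z(1+3/7z)y_n
  y_{n+1}/y_n = 1 − 1/4z + 5/4z(1+3/7z) = 1 + z + 15/28z²
  so R(z) = 1 + z + 15/28z².

Need |R(x)|<1, x<0.
x=-0.52: |R|=0.6249
R=1: x+15/28x²=0 ⇒ x=−28/15=-1.8667; min R=1−1/(4·15/28)=0.5333>−1
Confirm numerically:
  x=-1.283: |R|=0.59883 <1
  x=-1.131: |R|=0.55426 <1
  x=-1.076: |R|=0.54424 <1
  x=-0.827: |R|=0.53939 <1
  x=-2.370: |R|=1.63905 >1
  x=-2.146: |R|=1.32113 >1
  x=-2.074: |R|=1.23036 >1
Interval (-1.8667, 0).

left endpoint -1.8667.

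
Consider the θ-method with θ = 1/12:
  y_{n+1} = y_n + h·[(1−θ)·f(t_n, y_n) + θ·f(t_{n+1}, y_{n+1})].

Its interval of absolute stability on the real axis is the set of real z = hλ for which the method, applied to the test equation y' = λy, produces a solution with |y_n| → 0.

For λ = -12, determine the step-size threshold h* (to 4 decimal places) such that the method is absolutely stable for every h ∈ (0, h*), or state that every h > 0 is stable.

(-2.4000,0); λ=-12 ⇒ h* = (12/5)/12 = 0.2000.

Set f=λy, z=hλ:
  y_{n+1} = y_n + z·[11/12·y_n + 1/12·y_{n+1}] ⇒ (1 − 1/12z)y_{n+1} = (1 + 11/12z)y_n
  ⇒ R(z) = (1 + 11/12z)/(1 − 1/12z).

Solve |R(x)|<1 on ℝ⁻.
x=-1.18: |R|=0.0744
R=−1: 1+11/12x = −1+1/12x ⇒ -5/6x=2 ⇒ x=2/(-5/6)=-2.4000
Confirm numerically:
  x=-1.784: |R|=0.55311 <1
  x=-1.670: |R|=0.46598 <1
  x=-1.022: |R|=0.05821 <1
  x=-2.934: |R|=1.35757 >1
  x=-2.796: |R|=1.26764 >1
  x=-2.516: |R|=1.07991 >1
Interval (-2.4000, 0).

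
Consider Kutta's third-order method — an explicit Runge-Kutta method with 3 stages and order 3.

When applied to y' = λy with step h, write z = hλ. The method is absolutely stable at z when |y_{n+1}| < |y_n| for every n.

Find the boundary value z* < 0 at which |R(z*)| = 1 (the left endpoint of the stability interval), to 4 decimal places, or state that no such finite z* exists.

left endpoint -2.5127.

Test eqn y'=λy, z=hλ:
  order 3, 3-stage ⇒ R(z)=1+z+z^2/2+z^3/6
  (e.g. R(-1.8)=-0.15200, |R|=0.15200)

Need |R(x)|<1, x<0.
x=-1.8: |R|=0.1520
|R(-1.92)|=0.2564 |R(-1.07)|=0.2983 |R(-0.74)|=0.4663
Bisect:
  x_lo=-3.1928 |R|=2.5204  x_hi=-0.0655 |R|=0.9366
  mid=-1.62917 |R|=0.02276 →hi
  mid=-2.41099 |R|=0.84035 →hi
  mid=-2.80190 |R|=1.54270 →lo
  mid=-2.60645 |R|=1.16084 →lo
  mid=-2.50872 |R|=0.99339 →hi
  mid=-2.55758 |R|=1.07526 →lo
  mid=-2.53315 |R|=1.03387 →lo
  mid=-2.52094 |R|=1.01352 →lo
  mid=-2.51483 |R|=1.00343 →lo
  mid=-2.51177 |R|=0.99840 →hi
  ...
  [-2.51292,-2.51273] ⇒ x*=-2.5127
So |R|<1 on (-2.5127, 0).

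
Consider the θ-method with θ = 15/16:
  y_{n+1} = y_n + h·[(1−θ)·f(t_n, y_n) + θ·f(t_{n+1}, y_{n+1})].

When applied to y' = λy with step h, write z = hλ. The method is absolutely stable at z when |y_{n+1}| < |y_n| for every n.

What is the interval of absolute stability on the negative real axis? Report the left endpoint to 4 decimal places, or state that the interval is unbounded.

On y'=λy, z=hλ:
  y_{n+1} = y_n + z·[1/16·y_n + 15/16·y_{n+1}] ⇒ (1 − 15/16z)y_{n+1} = (1 + 1/16z)y_n
  R(z) = (1 + 1/16z)/(1 − 15/16z).

Need |R(x)|<1, x<0.
x=-1.04: |R|=0.4734
x=-2: |R|=0.3043
x=-10: |R|=0.0361
x=-100: |R|=0.0554
θ=15/16≥1/2 ⇒ |1+1/16x|<|1−15/16x| ∀x<0 ⇒ interval (−∞,0).

(−∞, 0) — no finite endpoint.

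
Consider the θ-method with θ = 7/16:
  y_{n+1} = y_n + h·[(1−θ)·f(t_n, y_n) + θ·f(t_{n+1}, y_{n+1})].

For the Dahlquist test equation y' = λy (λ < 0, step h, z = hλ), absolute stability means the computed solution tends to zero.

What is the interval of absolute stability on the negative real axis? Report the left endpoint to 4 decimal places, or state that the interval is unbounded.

Set f=λy, z=hλ:
  y_{n+1} = y_n + z·[9/16·y_n + 7/16·y_{n+1}] ⇒ (1 − 7/16z)y_{n+1} = (1 + 9/16z)y_n
  R(z) = (1 + 9/16z)/(1 − 7/16z).

Boundary: |R(x)|=1, x<0.
x=-0.4: |R|=0.6596
R=−1: 1+9/16x = −1+7/16x ⇒ -1/8x=2 ⇒ x=2/(-1/8)=-16.0000
Confirm numerically:
  x=-15.234: |R|=0.98751 <1
  x=-11.291: |R|=0.90090 <1
  x=-7.080: |R|=0.72788 <1
  x=-16.521: |R|=1.00792 >1
  x=-16.207: |R|=1.00320 >1
Interval (-16.0000, 0).

z∈(-16.0000,0).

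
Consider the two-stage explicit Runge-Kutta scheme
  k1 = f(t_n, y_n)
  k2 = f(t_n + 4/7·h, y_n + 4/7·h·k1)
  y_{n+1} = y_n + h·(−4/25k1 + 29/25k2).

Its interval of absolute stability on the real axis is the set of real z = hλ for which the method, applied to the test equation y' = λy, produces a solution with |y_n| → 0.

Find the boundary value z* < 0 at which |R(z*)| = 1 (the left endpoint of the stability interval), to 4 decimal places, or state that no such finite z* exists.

left endpoint -1.5086.

Set f=λy, z=hλ:
  k1=λy_n ⇒ h·k1=z·y_n;  k2=λ(1+4/7z)y_n ⇒ h·k2=z(1+4/7z)y_n
  y_{n+1}/y_n = 1 − 4/25z + 29/25z(1+4/7z) = 1 + z + 116/175z²
  ⇒ R(z) = 1 + z + 116/175z².

Boundary: |R(x)|=1, x<0.
x=-0.67: |R|=0.6276
R=1: x+116/175x²=0 ⇒ x=−175/116=-1.5086; min R=1−1/(4·116/175)=0.6228>−1
Confirm numerically:
  x=-1.304: |R|=0.82313 <1
  x=-1.056: |R|=0.68318 <1
  x=-0.957: |R|=0.65008 <1
  x=-0.911: |R|=0.63912 <1
  x=-2.073: |R|=1.77552 >1
  x=-1.857: |R|=1.42883 >1
  x=-1.815: |R|=1.36860 >1
Interval (-1.5086, 0).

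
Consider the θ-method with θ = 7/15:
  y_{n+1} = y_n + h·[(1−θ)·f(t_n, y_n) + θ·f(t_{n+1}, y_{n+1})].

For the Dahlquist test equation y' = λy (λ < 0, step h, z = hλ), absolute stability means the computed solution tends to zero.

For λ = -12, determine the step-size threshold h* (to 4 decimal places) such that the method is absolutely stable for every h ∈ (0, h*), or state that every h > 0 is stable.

Set f=λy, z=hλ:
  y_{n+1} = y_n + z·[8/15·y_n + 7/15·y_{n+1}] ⇒ (1 − 7/15z)y_{n+1} = (1 + 8/15z)y_n
  so R(z) = (1 + 8/15z)/(1 − 7/15z).

Need |R(x)|<1, x<0.
x=-0.75: |R|=0.4444
R=−1: 1+8/15x = −1+7/15x ⇒ -1/15x=2 ⇒ x=2/(-1/15)=-30.0000
Confirm numerically:
  x=-25.916: |R|=0.97921 <1
  x=-16.096: |R|=0.89110 <1
  x=-16.078: |R|=0.89085 <1
  x=-15.438: |R|=0.88167 <1
  x=-30.586: |R|=1.00256 >1
  x=-30.278: |R|=1.00122 >1
Stable set (-30.0000, 0).

(-30.0000,0); λ=-12 ⇒ h* = (30)/12 = 2.5000.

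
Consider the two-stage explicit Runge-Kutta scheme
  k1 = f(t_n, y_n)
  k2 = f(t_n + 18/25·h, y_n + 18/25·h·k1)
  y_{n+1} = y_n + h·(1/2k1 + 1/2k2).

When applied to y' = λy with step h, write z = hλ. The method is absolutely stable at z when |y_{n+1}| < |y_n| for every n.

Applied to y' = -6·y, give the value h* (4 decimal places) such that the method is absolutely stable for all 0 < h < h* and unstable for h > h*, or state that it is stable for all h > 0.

With y'=λy (z=hλ):
  k1=λy_n ⇒ h·k1=z·y_n;  k2=λ(1+18/25z)y_n ⇒ h·k2=z(1+18/25z)y_n
  y_{n+1}/y_n = 1 + 1/2z + 1/2z(1+18/25z) = 1 + z + 9/25z²
  Hence R(z) = 1 + z + 9/25z².

Find x<0 with |R(x)|<1.
x=-0.97: |R|=0.3687
R=1: x+9/25x²=0 ⇒ x=−25/9=-2.7778; min R=1−1/(4·9/25)=0.3056>−1
Confirm numerically:
  x=-2.325: |R|=0.62103 <1
  x=-2.175: |R|=0.52802 <1
  x=-1.621: |R|=0.32495 <1
  x=-3.286: |R|=1.60121 >1
  x=-3.093: |R|=1.35099 >1
  x=-2.938: |R|=1.16946 >1
So |R|<1 on (-2.7778, 0).

(-2.7778,0); λ=-6 ⇒ h* = (25/9)/6 = 0.4630.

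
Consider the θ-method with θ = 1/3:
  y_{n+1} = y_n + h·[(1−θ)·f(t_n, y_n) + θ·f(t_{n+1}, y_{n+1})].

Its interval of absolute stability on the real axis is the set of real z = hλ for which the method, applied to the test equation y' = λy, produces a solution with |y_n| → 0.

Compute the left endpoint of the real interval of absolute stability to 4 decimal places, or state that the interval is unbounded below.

With y'=λy (z=hλ):
  y_{n+1} = y_n + z·[2/3·y_n + 1/3·y_{n+1}] ⇒ (1 − 1/3z)y_{n+1} = (1 + 2/3z)y_n
  R(z) = (1 + 2/3z)/(1 − 1/3z).

Need |R(x)|<1, x<0.
x=-1.06: |R|=0.2167
R=−1: 1+2/3x = −1+1/3x ⇒ -1/3x=2 ⇒ x=2/(-1/3)=-6.0000
Confirm numerically:
  x=-5.639: |R|=0.95821 <1
  x=-4.211: |R|=0.75191 <1
  x=-4.095: |R|=0.73150 <1
  x=-2.530: |R|=0.37251 <1
  x=-6.565: |R|=1.05907 >1
  x=-6.497: |R|=1.05233 >1
  x=-6.286: |R|=1.03080 >1
Interval (-6.0000, 0).

z* = -6.0000.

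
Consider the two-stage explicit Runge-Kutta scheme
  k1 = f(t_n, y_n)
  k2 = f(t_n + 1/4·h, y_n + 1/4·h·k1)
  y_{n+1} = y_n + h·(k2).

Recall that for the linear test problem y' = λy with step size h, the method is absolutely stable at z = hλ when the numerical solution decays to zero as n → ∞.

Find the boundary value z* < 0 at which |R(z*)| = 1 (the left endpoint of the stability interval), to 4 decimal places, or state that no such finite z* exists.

z* = -4.0000.

Test eqn y'=λy, z=hλ:
  k1=λy_n ⇒ h·k1=z·y_n;  k2=λ(1+1/4z)y_n ⇒ h·k2=z(1+1/4z)y_n
  y_{n+1}/y_n = 1 + z(1+1/4z) = 1 + z + 1/4z²
  ⇒ R(z) = 1 + z + 1/4z².

Find x<0 with |R(x)|<1.
x=-0.37: |R|=0.6642
R=1: x+1/4x²=0 ⇒ x=−4=-4.0000; min R=1−1/(4·1/4)=0.0000>−1
Confirm numerically:
  x=-2.058: |R|=0.00084 <1
  x=-1.864: |R|=0.00462 <1
  x=-1.671: |R|=0.02706 <1
  x=-1.634: |R|=0.03349 <1
  x=-4.556: |R|=1.63328 >1
  x=-4.301: |R|=1.32365 >1
  x=-4.114: |R|=1.11725 >1
Stable set (-4.0000, 0).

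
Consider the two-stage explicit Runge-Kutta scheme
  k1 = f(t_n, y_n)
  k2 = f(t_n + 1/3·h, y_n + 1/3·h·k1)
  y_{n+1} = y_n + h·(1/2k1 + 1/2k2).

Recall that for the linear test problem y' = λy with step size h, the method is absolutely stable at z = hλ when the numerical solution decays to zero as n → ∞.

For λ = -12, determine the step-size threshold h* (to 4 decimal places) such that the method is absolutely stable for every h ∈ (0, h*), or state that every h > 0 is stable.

(-6.0000,0); λ=-12 ⇒ h* = (6)/12 = 0.5000.

With y'=λy (z=hλ):
  k1=λy_n ⇒ h·k1=z·y_n;  k2=λ(1+1/3z)y_n ⇒ h·k2=z(1+1/3z)y_n
  y_{n+1}/y_n = 1 + 1/2z + 1/2z(1+1/3z) = 1 + z + 1/6z²
  so R(z) = 1 + z + 1/6z².

Find x<0 with |R(x)|<1.
x=-1.57: |R|=0.1592
R=1: x+1/6x²=0 ⇒ x=−6=-6.0000; min R=1−1/(4·1/6)=-0.5000>−1
Confirm numerically:
  x=-5.213: |R|=0.31623 <1
  x=-3.575: |R|=0.44490 <1
  x=-3.081: |R|=0.49891 <1
  x=-6.203: |R|=1.20987 >1
  x=-6.185: |R|=1.19070 >1
  x=-6.155: |R|=1.15900 >1
So |R|<1 on (-6.0000, 0).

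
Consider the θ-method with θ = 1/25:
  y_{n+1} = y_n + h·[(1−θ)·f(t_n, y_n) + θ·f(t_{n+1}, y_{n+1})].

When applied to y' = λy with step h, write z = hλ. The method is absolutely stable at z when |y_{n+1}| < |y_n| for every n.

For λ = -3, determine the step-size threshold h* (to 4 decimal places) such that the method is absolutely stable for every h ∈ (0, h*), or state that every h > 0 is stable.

(-2.1739,0); λ=-3 ⇒ h* = (50/23)/3 = 0.7246.

With y'=λy (z=hλ):
  y_{n+1} = y_n + z·[24/25·y_n + 1/25·y_{n+1}] ⇒ (1 − 1/25z)y_{n+1} = (1 + 24/25z)y_n
  ⇒ R(z) = (1 + 24/25z)/(1 − 1/25z).

Need |R(x)|<1, x<0.
x=-0.73: |R|=0.2907
R=−1: 1+24/25x = −1+1/25x ⇒ -23/25x=2 ⇒ x=2/(-23/25)=-2.1739
Confirm numerically:
  x=-2.123: |R|=0.95683 <1
  x=-1.393: |R|=0.31948 <1
  x=-1.111: |R|=0.06373 <1
  x=-0.908: |R|=0.12382 <1
  x=-2.336: |R|=1.13638 >1
  x=-2.252: |R|=1.06590 >1
Interval (-2.1739, 0).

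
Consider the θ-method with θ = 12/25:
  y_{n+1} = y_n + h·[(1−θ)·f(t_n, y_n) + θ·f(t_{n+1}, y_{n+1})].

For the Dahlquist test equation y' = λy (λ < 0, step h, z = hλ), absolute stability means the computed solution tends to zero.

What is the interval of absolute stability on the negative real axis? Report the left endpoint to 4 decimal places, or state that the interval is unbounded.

(-50.0000, 0).

Set f=λy, z=hλ:
  y_{n+1} = y_n + z·[13/25·y_n + 12/25·y_{n+1}] ⇒ (1 − 12/25z)y_{n+1} = (1 + 13/25z)y_n
  R(z) = (1 + 13/25z)/(1 − 12/25z).

Find x<0 with |R(x)|<1.
x=-1: |R|=0.3243
R=−1: 1+13/25x = −1+12/25x ⇒ -1/25x=2 ⇒ x=2/(-1/25)=-50.0000
Confirm numerically:
  x=-49.550: |R|=0.99927 <1
  x=-32.950: |R|=0.95944 <1
  x=-28.642: |R|=0.94207 <1
  x=-50.494: |R|=1.00078 >1
  x=-50.385: |R|=1.00061 >1
  x=-50.360: |R|=1.00057 >1
So |R|<1 on (-50.0000, 0).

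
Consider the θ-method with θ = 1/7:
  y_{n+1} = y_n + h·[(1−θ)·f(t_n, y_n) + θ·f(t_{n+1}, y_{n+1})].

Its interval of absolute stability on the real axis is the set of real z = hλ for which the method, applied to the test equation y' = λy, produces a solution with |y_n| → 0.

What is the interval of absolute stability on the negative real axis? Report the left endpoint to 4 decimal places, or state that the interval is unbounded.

On y'=λy, z=hλ:
  y_{n+1} = y_n + z·[6/7·y_n + 1/7·y_{n+1}] ⇒ (1 − 1/7z)y_{n+1} = (1 + 6/7z)y_n
  Hence R(z) = (1 + 6/7z)/(1 − 1/7z).

Need |R(x)|<1, x<0.
x=-1.26: |R|=0.0678
R=−1: 1+6/7x = −1+1/7x ⇒ -5/7x=2 ⇒ x=2/(-5/7)=-2.8000
Confirm numerically:
  x=-2.624: |R|=0.90856 <1
  x=-1.746: |R|=0.39744 <1
  x=-1.602: |R|=0.30365 <1
  x=-3.344: |R|=1.26295 >1
  x=-3.275: |R|=1.23114 >1
  x=-3.137: |R|=1.16622 >1
Interval (-2.8000, 0).

(-2.8000, 0).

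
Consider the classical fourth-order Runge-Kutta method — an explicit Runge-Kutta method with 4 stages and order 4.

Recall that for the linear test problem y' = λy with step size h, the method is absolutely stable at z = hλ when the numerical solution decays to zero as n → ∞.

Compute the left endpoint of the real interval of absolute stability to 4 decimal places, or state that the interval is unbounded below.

left endpoint -2.7853.

Test eqn y'=λy, z=hλ:
  order 4, 4-stage ⇒ R(z)=1+z+z^2/2+z^3/6+z^4/24
  (e.g. R(-1.68)=0.27284, |R|=0.27284)

Boundary: |R(x)|=1, x<0.
x=-1.68: |R|=0.2728
|R(-2.98)|=1.3355 |R(-2.69)|=0.8656 |R(-1.43)|=0.2793
Bisect:
  x_lo=-3.5432 |R|=2.8873  x_hi=-0.3569 |R|=0.6999
  mid=-1.95006 |R|=0.31791 →hi
  mid=-2.74664 |R|=0.94326 →hi
  mid=-3.14492 |R|=1.69213 →lo
  mid=-2.94578 |R|=1.27018 →lo
  mid=-2.84621 |R|=1.09579 →lo
  mid=-2.79642 |R|=1.01691 →lo
  mid=-2.77153 |R|=0.97944 →hi
  mid=-2.78397 |R|=0.99801 →hi
  mid=-2.79020 |R|=1.00742 →lo
  mid=-2.78709 |R|=1.00271 →lo
  ...
  [-2.78534,-2.78514] ⇒ x*=-2.7853
Stable set (-2.7853, 0).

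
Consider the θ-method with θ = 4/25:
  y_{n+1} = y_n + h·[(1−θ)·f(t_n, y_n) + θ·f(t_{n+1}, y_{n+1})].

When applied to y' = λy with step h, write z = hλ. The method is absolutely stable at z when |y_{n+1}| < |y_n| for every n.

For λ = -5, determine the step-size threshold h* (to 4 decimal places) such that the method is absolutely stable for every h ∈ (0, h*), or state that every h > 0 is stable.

Test eqn y'=λy, z=hλ:
  y_{n+1} = y_n + z·[21/25·y_n + 4/25·y_{n+1}] ⇒ (1 − 4/25z)y_{n+1} = (1 + 21/25z)y_n
  ⇒ R(z) = (1 + 21/25z)/(1 − 4/25z).

Find x<0 with |R(x)|<1.
x=-1.46: |R|=0.1835
R=−1: 1+21/25x = −1+4/25x ⇒ -17/25x=2 ⇒ x=2/(-17/25)=-2.9412
Confirm numerically:
  x=-2.201: |R|=0.62777 <1
  x=-1.675: |R|=0.32098 <1
  x=-1.403: |R|=0.14579 <1
  x=-1.303: |R|=0.07821 <1
  x=-3.376: |R|=1.19198 >1
  x=-3.221: |R|=1.12557 >1
  x=-2.982: |R|=1.01879 >1
Interval (-2.9412, 0).

(-2.9412,0); λ=-5 ⇒ h* = (50/17)/5 = 0.5882.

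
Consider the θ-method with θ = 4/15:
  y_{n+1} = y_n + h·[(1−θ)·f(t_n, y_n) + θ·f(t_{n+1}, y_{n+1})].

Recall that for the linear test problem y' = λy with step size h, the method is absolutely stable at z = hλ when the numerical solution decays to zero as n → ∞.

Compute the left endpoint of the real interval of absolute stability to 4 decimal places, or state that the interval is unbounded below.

Set f=λy, z=hλ:
  y_{n+1} = y_n + z·[11/15·y_n + 4/15·y_{n+1}] ⇒ (1 − 4/15z)y_{n+1} = (1 + 11/15z)y_n
  so R(z) = (1 + 11/15z)/(1 − 4/15z).

Boundary: |R(x)|=1, x<0.
x=-1.28: |R|=0.0457
R=−1: 1+11/15x = −1+4/15x ⇒ -7/15x=2 ⇒ x=2/(-7/15)=-4.2857
Confirm numerically:
  x=-3.170: |R|=0.71785 <1
  x=-2.356: |R|=0.44694 <1
  x=-1.915: |R|=0.26765 <1
  x=-4.823: |R|=1.10968 >1
  x=-4.397: |R|=1.02390 >1
  x=-4.346: |R|=1.01303 >1
So |R|<1 on (-4.2857, 0).

left endpoint -4.2857.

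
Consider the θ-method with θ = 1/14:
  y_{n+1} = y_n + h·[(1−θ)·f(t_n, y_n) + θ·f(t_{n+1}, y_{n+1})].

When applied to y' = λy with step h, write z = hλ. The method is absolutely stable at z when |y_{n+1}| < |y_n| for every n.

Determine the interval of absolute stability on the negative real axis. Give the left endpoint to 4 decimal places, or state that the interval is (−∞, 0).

z∈(-2.3333,0).

Set f=λy, z=hλ:
  y_{n+1} = y_n + z·[13/14·y_n + 1/14·y_{n+1}] ⇒ (1 − 1/14z)y_{n+1} = (1 + 13/14z)y_n
  R(z) = (1 + 13/14z)/(1 − 1/14z).

Solve |R(x)|<1 on ℝ⁻.
x=-0.6: |R|=0.4247
R=−1: 1+13/14x = −1+1/14x ⇒ -6/7x=2 ⇒ x=2/(-6/7)=-2.3333
Confirm numerically:
  x=-1.874: |R|=0.65277 <1
  x=-1.661: |R|=0.48483 <1
  x=-1.355: |R|=0.23543 <1
  x=-1.028: |R|=0.04232 <1
  x=-2.925: |R|=1.41950 >1
  x=-2.679: |R|=1.24870 >1
Interval (-2.3333, 0).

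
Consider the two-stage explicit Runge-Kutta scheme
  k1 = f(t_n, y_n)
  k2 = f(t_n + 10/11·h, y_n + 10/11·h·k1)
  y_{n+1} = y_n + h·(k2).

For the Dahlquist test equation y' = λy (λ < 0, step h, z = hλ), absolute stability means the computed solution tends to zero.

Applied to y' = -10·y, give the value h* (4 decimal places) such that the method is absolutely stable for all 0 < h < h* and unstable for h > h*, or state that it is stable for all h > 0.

(-1.1000,0); λ=-10 ⇒ h* = (11/10)/10 = 0.1100.

With y'=λy (z=hλ):
  k1=λy_n ⇒ h·k1=z·y_n;  k2=λ(1+10/11z)y_n ⇒ h·k2=z(1+10/11z)y_n
  y_{n+1}/y_n = 1 + z(1+10/11z) = 1 + z + 10/11z²
  so R(z) = 1 + z + 10/11z².

Find x<0 with |R(x)|<1.
x=-1.33: |R|=1.2781
R=1: x+10/11x²=0 ⇒ x=−11/10=-1.1000; min R=1−1/(4·10/11)=0.7250>−1
Confirm numerically:
  x=-1.034: |R|=0.93796 <1
  x=-0.684: |R|=0.74132 <1
  x=-0.631: |R|=0.73096 <1
  x=-1.426: |R|=1.42261 >1
  x=-1.388: |R|=1.36340 >1
  x=-1.297: |R|=1.23228 >1
Stable set (-1.1000, 0).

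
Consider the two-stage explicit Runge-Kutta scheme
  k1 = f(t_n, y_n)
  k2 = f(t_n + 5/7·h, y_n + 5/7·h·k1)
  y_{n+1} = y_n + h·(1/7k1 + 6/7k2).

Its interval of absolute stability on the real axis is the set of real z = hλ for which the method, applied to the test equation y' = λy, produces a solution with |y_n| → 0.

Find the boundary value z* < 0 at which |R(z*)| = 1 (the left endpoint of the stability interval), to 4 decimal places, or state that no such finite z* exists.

z* = -1.6333.

On y'=λy, z=hλ:
  k1=λy_n ⇒ h·k1=z·y_n;  k2=λ(1+5/7z)y_n ⇒ h·k2=z(1+5/7z)y_n
  y_{n+1}/y_n = 1 + 1/7z + 6/7z(1+5/7z) = 1 + z + 30/49z²
  ⇒ R(z) = 1 + z + 30/49z².

Find x<0 with |R(x)|<1.
x=-1.78: |R|=1.1598
R=1: x+30/49x²=0 ⇒ x=−49/30=-1.6333; min R=1−1/(4·30/49)=0.5917>−1
Confirm numerically:
  x=-1.469: |R|=0.85220 <1
  x=-1.299: |R|=0.73410 <1
  x=-1.159: |R|=0.66342 <1
  x=-2.212: |R|=1.78368 >1
  x=-2.030: |R|=1.49300 >1
Stable set (-1.6333, 0).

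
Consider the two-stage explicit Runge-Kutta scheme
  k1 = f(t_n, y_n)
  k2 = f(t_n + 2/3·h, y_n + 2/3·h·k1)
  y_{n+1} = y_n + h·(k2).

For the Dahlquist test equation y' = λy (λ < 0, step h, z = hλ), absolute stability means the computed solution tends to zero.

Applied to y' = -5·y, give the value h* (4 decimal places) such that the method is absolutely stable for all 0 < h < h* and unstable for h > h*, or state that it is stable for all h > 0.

(-1.5000,0); λ=-5 ⇒ h* = (3/2)/5 = 0.3000.

Set f=λy, z=hλ:
  k1=λy_n ⇒ h·k1=z·y_n;  k2=λ(1+2/3z)y_n ⇒ h·k2=z(1+2/3z)y_n
  y_{n+1}/y_n = 1 + z(1+2/3z) = 1 + z + 2/3z²
  R(z) = 1 + z + 2/3z².

Find x<0 with |R(x)|<1.
x=-1.3: |R|=0.8267
R=1: x+2/3x²=0 ⇒ x=−3/2=-1.5000; min R=1−1/(4·2/3)=0.6250>−1
Confirm numerically:
  x=-1.111: |R|=0.71188 <1
  x=-0.816: |R|=0.62790 <1
  x=-0.604: |R|=0.63921 <1
  x=-1.837: |R|=1.41271 >1
  x=-1.740: |R|=1.27840 >1
Stable set (-1.5000, 0).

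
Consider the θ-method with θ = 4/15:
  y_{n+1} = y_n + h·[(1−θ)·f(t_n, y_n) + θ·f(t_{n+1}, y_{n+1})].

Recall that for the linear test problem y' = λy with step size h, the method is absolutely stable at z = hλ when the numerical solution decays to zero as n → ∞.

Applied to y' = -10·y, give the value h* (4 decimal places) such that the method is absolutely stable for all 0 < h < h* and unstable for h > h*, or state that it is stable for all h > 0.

Set f=λy, z=hλ:
  y_{n+1} = y_n + z·[11/15·y_n + 4/15·y_{n+1}] ⇒ (1 − 4/15z)y_{n+1} = (1 + 11/15z)y_n
  R(z) = (1 + 11/15z)/(1 − 4/15z).

Solve |R(x)|<1 on ℝ⁻.
x=-1.51: |R|=0.0765
R=−1: 1+11/15x = −1+4/15x ⇒ -7/15x=2 ⇒ x=2/(-7/15)=-4.2857
Confirm numerically:
  x=-3.236: |R|=0.73705 <1
  x=-3.176: |R|=0.71961 <1
  x=-1.857: |R|=0.24197 <1
  x=-4.783: |R|=1.10199 >1
  x=-4.562: |R|=1.05817 >1
  x=-4.377: |R|=1.01966 >1
Stable set (-4.2857, 0).

(-4.2857,0); λ=-10 ⇒ h* = (30/7)/10 = 0.4286.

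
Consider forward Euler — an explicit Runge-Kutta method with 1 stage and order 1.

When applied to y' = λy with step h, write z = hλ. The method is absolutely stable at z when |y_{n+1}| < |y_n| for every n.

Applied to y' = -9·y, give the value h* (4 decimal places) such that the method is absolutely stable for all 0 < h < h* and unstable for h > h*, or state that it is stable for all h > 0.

(-2.0000,0); λ=-9 ⇒ h* = 0.2222.

Test eqn y'=λy, z=hλ:
  order 1, 1-stage ⇒ R(z)=1+z
  (e.g. R(-1.34)=-0.34000, |R|=0.34000)

Solve |R(x)|<1 on ℝ⁻.
x=-1.34: |R|=0.3400
|R(-1.11)|=0.1100 |R(-0.78)|=0.2200 |R(-0.69)|=0.3100
Bisect:
  x_lo=-2.4232 |R|=1.4232  x_hi=-0.1745 |R|=0.8255
  mid=-1.29882 |R|=0.29882 →hi
  mid=-1.86099 |R|=0.86099 →hi
  mid=-2.14208 |R|=1.14208 →lo
  mid=-2.00154 |R|=1.00154 →lo
  mid=-1.93127 |R|=0.93127 →hi
  mid=-1.96640 |R|=0.96640 →hi
  mid=-1.98397 |R|=0.98397 →hi
  mid=-1.99275 |R|=0.99275 →hi
  mid=-1.99715 |R|=0.99715 →hi
  mid=-1.99934 |R|=0.99934 →hi
  ...
  [-2.00003,-1.99989] ⇒ x*=-2.0000
Interval (-2.0000, 0).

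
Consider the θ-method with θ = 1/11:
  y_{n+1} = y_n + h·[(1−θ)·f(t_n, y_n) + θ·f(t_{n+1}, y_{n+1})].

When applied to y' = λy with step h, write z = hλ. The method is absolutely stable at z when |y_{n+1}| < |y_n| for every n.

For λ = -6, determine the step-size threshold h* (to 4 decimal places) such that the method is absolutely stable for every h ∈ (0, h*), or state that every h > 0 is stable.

(-2.4444,0); λ=-6 ⇒ h* = (22/9)/6 = 0.4074.

Set f=λy, z=hλ:
  y_{n+1} = y_n + z·[10/11·y_n + 1/11·y_{n+1}] ⇒ (1 − 1/11z)y_{n+1} = (1 + 10/11z)y_n
  so R(z) = (1 + 10/11z)/(1 − 1/11z).

Boundary: |R(x)|=1, x<0.
x=-1.79: |R|=0.5395
R=−1: 1+10/11x = −1+1/11x ⇒ -9/11x=2 ⇒ x=2/(-9/11)=-2.4444
Confirm numerically:
  x=-1.898: |R|=0.61870 <1
  x=-1.579: |R|=0.38079 <1
  x=-1.171: |R|=0.05834 <1
  x=-3.023: |R|=1.37132 >1
  x=-2.616: |R|=1.11340 >1
Stable set (-2.4444, 0).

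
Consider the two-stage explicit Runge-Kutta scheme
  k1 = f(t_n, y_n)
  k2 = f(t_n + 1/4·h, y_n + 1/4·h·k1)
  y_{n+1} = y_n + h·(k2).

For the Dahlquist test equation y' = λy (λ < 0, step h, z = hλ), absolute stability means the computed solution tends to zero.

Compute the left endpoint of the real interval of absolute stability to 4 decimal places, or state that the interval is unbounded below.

left endpoint -4.0000.

Test eqn y'=λy, z=hλ:
  k1=λy_n ⇒ h·k1=z·y_n;  k2=λ(1+1/4z)y_n ⇒ h·k2=z(1+1/4z)y_n
  y_{n+1}/y_n = 1 + z(1+1/4z) = 1 + z + 1/4z²
  R(z) = 1 + z + 1/4z².

Boundary: |R(x)|=1, x<0.
x=-1.18: |R|=0.1681
R=1: x+1/4x²=0 ⇒ x=−4=-4.0000; min R=1−1/(4·1/4)=0.0000>−1
Confirm numerically:
  x=-3.838: |R|=0.84456 <1
  x=-3.494: |R|=0.55801 <1
  x=-3.265: |R|=0.40006 <1
  x=-4.361: |R|=1.39358 >1
  x=-4.193: |R|=1.20231 >1
Interval (-4.0000, 0).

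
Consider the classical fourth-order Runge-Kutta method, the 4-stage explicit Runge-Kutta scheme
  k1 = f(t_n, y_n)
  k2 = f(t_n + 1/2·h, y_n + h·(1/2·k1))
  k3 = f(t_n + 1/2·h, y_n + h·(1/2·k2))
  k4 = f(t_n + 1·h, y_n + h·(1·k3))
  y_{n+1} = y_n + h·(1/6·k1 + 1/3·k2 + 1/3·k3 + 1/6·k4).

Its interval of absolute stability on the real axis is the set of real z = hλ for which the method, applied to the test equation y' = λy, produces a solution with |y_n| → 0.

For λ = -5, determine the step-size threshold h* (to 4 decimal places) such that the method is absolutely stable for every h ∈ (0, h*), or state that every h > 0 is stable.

(-2.7853,0); λ=-5 ⇒ h* = 0.5571.

With y'=λy (z=hλ):
  order 4, 4-stage ⇒ R(z)=1+z+z^2/2+z^3/6+z^4/24
  (e.g. R(-1.53)=0.27185, |R|=0.27185)

Find x<0 with |R(x)|<1.
x=-1.53: |R|=0.2718
|R(-2.37)|=0.5343 |R(-2.04)|=0.3475 |R(-1.1)|=0.3442
Bisect:
  x_lo=-3.4423 |R|=2.5346  x_hi=-0.1142 |R|=0.8920
  mid=-1.77827 |R|=0.28229 →hi
  mid=-2.61029 |R|=0.76665 →hi
  mid=-3.02629 |R|=1.42846 →lo
  mid=-2.81829 |R|=1.05090 →lo
  mid=-2.71429 |R|=0.89812 →hi
  mid=-2.76629 |R|=0.97172 →hi
  mid=-2.79229 |R|=1.01060 →lo
  ...
  [-2.78538,-2.78518] ⇒ x*=-2.7853
So |R|<1 on (-2.7853, 0).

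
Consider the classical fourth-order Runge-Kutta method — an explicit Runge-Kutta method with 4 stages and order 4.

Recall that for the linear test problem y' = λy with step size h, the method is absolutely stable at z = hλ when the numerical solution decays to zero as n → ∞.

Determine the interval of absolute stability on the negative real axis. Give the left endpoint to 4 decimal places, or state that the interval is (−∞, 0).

(-2.7853, 0).

With y'=λy (z=hλ):
  order 4, 4-stage ⇒ R(z)=1+z+z^2/2+z^3/6+z^4/24
  (e.g. R(-1.56)=0.27083, |R|=0.27083)

Boundary: |R(x)|=1, x<0.
x=-1.56: |R|=0.2708
|R(-3.01)|=1.3951 |R(-2.57)|=0.7210 |R(-2.07)|=0.3592
Bisect:
  x_lo=-3.0947 |R|=1.5758  x_hi=-0.0969 |R|=0.9077
  mid=-1.59577 |R|=0.27039 →hi
  mid=-2.34522 |R|=0.51544 →hi
  mid=-2.71994 |R|=0.90586 →hi
  mid=-2.90730 |R|=1.20008 →lo
  mid=-2.81362 |R|=1.04356 →lo
  mid=-2.76678 |R|=0.97245 →hi
  mid=-2.79020 |R|=1.00742 →lo
  mid=-2.77849 |R|=0.98979 →hi
  mid=-2.78435 |R|=0.99857 →hi
  mid=-2.78727 |R|=1.00299 →lo
  ...
  [-2.78544,-2.78526] ⇒ x*=-2.7853
Interval (-2.7853, 0).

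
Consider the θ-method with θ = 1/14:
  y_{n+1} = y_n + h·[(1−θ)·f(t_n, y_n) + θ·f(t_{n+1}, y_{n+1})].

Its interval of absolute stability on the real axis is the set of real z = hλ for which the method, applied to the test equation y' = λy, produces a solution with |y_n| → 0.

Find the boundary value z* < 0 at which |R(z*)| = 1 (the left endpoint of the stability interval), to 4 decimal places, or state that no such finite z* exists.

left endpoint -2.3333.

With y'=λy (z=hλ):
  y_{n+1} = y_n + z·[13/14·y_n + 1/14·y_{n+1}] ⇒ (1 − 1/14z)y_{n+1} = (1 + 13/14z)y_n
  Hence R(z) = (1 + 13/14z)/(1 − 1/14z).

Boundary: |R(x)|=1, x<0.
x=-0.34: |R|=0.6681
R=−1: 1+13/14x = −1+1/14x ⇒ -6/7x=2 ⇒ x=2/(-6/7)=-2.3333
Confirm numerically:
  x=-2.253: |R|=0.94069 <1
  x=-2.142: |R|=0.85776 <1
  x=-1.540: |R|=0.38739 <1
  x=-2.628: |R|=1.21265 >1
  x=-2.626: |R|=1.21124 >1
So |R|<1 on (-2.3333, 0).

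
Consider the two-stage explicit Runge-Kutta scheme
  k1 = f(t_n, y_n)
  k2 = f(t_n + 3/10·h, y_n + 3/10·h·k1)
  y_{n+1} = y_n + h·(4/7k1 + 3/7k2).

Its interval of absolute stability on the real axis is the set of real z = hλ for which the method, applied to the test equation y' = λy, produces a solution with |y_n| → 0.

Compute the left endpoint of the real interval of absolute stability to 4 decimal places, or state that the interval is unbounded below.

Test eqn y'=λy, z=hλ:
  k1=λy_n ⇒ h·k1=z·y_n;  k2=λ(1+3/10z)y_n ⇒ h·k2=z(1+3/10z)y_n
  y_{n+1}/y_n = 1 + 4/7z + 3/7z(1+3/10z) = 1 + z + 9/70z²
  Hence R(z) = 1 + z + 9/70z².

Boundary: |R(x)|=1, x<0.
x=-1.76: |R|=0.3617
R=1: x+9/70x²=0 ⇒ x=−70/9=-7.7778; min R=1−1/(4·9/70)=-0.9444>−1
Confirm numerically:
  x=-7.233: |R|=0.49338 <1
  x=-5.759: |R|=0.49479 <1
  x=-3.828: |R|=0.94397 <1
  x=-8.083: |R|=1.31720 >1
  x=-7.922: |R|=1.14690 >1
Interval (-7.7778, 0).

left endpoint -7.7778.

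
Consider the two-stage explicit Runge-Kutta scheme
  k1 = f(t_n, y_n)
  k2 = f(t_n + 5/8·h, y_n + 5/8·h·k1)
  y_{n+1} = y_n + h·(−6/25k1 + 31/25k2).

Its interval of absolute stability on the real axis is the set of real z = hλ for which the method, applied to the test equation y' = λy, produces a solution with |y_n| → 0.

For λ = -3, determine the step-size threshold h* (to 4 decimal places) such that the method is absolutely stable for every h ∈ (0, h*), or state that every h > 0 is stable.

Set f=λy, z=hλ:
  k1=λy_n ⇒ h·k1=z·y_n;  k2=λ(1+5/8z)y_n ⇒ h·k2=z(1+5/8z)y_n
  y_{n+1}/y_n = 1 − 6/25z + 31/25z(1+5/8z) = 1 + z + 31/40z²
  Hence R(z) = 1 + z + 31/40z².

Solve |R(x)|<1 on ℝ⁻.
x=-1.68: |R|=1.5074
R=1: x+31/40x²=0 ⇒ x=−40/31=-1.2903; min R=1−1/(4·31/40)=0.6774>−1
Confirm numerically:
  x=-0.988: |R|=0.76851 <1
  x=-0.968: |R|=0.75819 <1
  x=-0.849: |R|=0.70962 <1
  x=-1.817: |R|=1.74165 >1
  x=-1.723: |R|=1.57776 >1
  x=-1.667: |R|=1.48664 >1
Interval (-1.2903, 0).

(-1.2903,0); λ=-3 ⇒ h* = (40/31)/3 = 0.4301.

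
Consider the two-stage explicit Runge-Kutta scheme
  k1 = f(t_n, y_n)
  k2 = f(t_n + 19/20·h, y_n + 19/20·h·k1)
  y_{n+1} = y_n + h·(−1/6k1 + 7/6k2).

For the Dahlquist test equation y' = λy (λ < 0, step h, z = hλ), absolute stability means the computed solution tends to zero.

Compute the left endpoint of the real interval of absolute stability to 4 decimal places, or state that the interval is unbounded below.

z* = -0.9023.

On y'=λy, z=hλ:
  k1=λy_n ⇒ h·k1=z·y_n;  k2=λ(1+19/20z)y_n ⇒ h·k2=z(1+19/20z)y_n
  y_{n+1}/y_n = 1 − 1/6z + 7/6z(1+19/20z) = 1 + z + 133/120z²
  ⇒ R(z) = 1 + z + 133/120z².

Solve |R(x)|<1 on ℝ⁻.
x=-1.15: |R|=1.3158
R=1: x+133/120x²=0 ⇒ x=−120/133=-0.9023; min R=1−1/(4·133/120)=0.7744>−1
Confirm numerically:
  x=-0.716: |R|=0.85219 <1
  x=-0.642: |R|=0.81482 <1
  x=-0.550: |R|=0.78527 <1
  x=-0.500: |R|=0.77708 <1
  x=-1.368: |R|=1.70616 >1
  x=-1.315: |R|=1.60156 >1
  x=-1.248: |R|=1.47823 >1
Stable set (-0.9023, 0).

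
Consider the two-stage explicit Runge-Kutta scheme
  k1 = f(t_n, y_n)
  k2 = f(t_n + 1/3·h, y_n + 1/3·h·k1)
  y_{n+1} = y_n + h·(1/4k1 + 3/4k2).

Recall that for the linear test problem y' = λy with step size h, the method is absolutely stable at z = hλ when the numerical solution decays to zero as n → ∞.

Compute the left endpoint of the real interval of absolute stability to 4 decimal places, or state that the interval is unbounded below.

Set f=λy, z=hλ:
  k1=λy_n ⇒ h·k1=z·y_n;  k2=λ(1+1/3z)y_n ⇒ h·k2=z(1+1/3z)y_n
  y_{n+1}/y_n = 1 + 1/4z + 3/4z(1+1/3z) = 1 + z + 1/4z²
  ⇒ R(z) = 1 + z + 1/4z².

Need |R(x)|<1, x<0.
x=-1.09: |R|=0.2070
R=1: x+1/4x²=0 ⇒ x=−4=-4.0000; min R=1−1/(4·1/4)=0.0000>−1
Confirm numerically:
  x=-3.565: |R|=0.61231 <1
  x=-3.492: |R|=0.55652 <1
  x=-3.293: |R|=0.41796 <1
  x=-2.685: |R|=0.11731 <1
  x=-4.543: |R|=1.61671 >1
  x=-4.317: |R|=1.34212 >1
Stable set (-4.0000, 0).

z* = -4.0000.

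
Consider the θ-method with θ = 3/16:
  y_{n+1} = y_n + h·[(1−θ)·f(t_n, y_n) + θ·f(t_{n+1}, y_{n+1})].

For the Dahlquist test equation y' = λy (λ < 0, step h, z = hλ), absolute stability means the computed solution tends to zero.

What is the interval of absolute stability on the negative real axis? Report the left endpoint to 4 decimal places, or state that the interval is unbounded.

On y'=λy, z=hλ:
  y_{n+1} = y_n + z·[13/16·y_n + 3/16·y_{n+1}] ⇒ (1 − 3/16z)y_{n+1} = (1 + 13/16z)y_n
  R(z) = (1 + 13/16z)/(1 − 3/16z).

Boundary: |R(x)|=1, x<0.
x=-1.75: |R|=0.3176
R=−1: 1+13/16x = −1+3/16x ⇒ -5/8x=2 ⇒ x=2/(-5/8)=-3.2000
Confirm numerically:
  x=-3.176: |R|=0.99060 <1
  x=-2.354: |R|=0.63316 <1
  x=-2.231: |R|=0.57300 <1
  x=-1.700: |R|=0.28910 <1
  x=-3.698: |R|=1.18380 >1
  x=-3.529: |R|=1.12374 >1
Interval (-3.2000, 0).

z∈(-3.2000,0).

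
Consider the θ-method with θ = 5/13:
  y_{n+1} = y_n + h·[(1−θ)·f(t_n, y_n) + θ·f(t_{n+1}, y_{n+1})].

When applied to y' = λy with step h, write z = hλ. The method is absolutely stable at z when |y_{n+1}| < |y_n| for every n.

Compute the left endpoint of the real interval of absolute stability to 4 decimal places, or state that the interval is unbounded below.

left endpoint -8.6667.

Test eqn y'=λy, z=hλ:
  y_{n+1} = y_n + z·[8/13·y_n + 5/13·y_{n+1}] ⇒ (1 − 5/13z)y_{n+1} = (1 + 8/13z)y_n
  ⇒ R(z) = (1 + 8/13z)/(1 − 5/13z).

Solve |R(x)|<1 on ℝ⁻.
x=-1.25: |R|=0.1558
R=−1: 1+8/13x = −1+5/13x ⇒ -3/13x=2 ⇒ x=2/(-3/13)=-8.6667
Confirm numerically:
  x=-8.556: |R|=0.99405 <1
  x=-8.380: |R|=0.98434 <1
  x=-7.273: |R|=0.91530 <1
  x=-7.084: |R|=0.90194 <1
  x=-9.181: |R|=1.02619 >1
  x=-9.141: |R|=1.02424 >1
  x=-8.953: |R|=1.01487 >1
Interval (-8.6667, 0).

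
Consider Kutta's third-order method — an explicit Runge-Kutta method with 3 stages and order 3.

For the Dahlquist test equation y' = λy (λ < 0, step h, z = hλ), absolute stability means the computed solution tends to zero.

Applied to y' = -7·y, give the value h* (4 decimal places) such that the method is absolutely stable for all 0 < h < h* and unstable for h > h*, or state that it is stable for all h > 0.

(-2.5127,0); λ=-7 ⇒ h* = 0.3590.

Test eqn y'=λy, z=hλ:
  order 3, 3-stage ⇒ R(z)=1+z+z^2/2+z^3/6
  (e.g. R(-1.12)=0.27305, |R|=0.27305)

Solve |R(x)|<1 on ℝ⁻.
x=-1.12: |R|=0.2730
|R(-2.04)|=0.3741 |R(-1.63)|=0.0233 |R(-1.06)|=0.3033
Bisect:
  x_lo=-3.2277 |R|=2.6230  x_hi=-0.3672 |R|=0.6920
  mid=-1.79741 |R|=0.14988 →hi
  mid=-2.51254 |R|=0.99966 →hi
  mid=-2.87011 |R|=1.69177 →lo
  mid=-2.69132 |R|=1.31869 →lo
  mid=-2.60193 |R|=1.15277 →lo
  mid=-2.55724 |R|=1.07466 →lo
  mid=-2.53489 |R|=1.03678 →lo
  mid=-2.52371 |R|=1.01813 →lo
  ...
  [-2.51289,-2.51272] ⇒ x*=-2.5127
So |R|<1 on (-2.5127, 0).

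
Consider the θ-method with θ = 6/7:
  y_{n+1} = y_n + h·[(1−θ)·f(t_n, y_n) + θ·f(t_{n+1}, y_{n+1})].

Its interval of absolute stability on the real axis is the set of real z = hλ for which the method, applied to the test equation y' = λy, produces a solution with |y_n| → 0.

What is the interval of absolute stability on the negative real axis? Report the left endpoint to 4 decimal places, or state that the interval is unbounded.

With y'=λy (z=hλ):
  y_{n+1} = y_n + z·[1/7·y_n + 6/7·y_{n+1}] ⇒ (1 − 6/7z)y_{n+1} = (1 + 1/7z)y_n
  R(z) = (1 + 1/7z)/(1 − 6/7z).

Solve |R(x)|<1 on ℝ⁻.
x=-1.34: |R|=0.3763
x=-2: |R|=0.2632
x=-10: |R|=0.0448
x=-100: |R|=0.1532
θ=6/7≥1/2 ⇒ |1+1/7x|<|1−6/7x| ∀x<0 ⇒ stable on all of ℝ⁻.

interval (−∞, 0).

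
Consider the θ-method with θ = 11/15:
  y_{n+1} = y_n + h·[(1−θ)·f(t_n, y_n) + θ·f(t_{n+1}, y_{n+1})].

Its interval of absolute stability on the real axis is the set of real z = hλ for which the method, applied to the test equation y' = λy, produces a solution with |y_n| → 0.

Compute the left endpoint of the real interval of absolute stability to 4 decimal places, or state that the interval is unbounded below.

unbounded; (−∞, 0).

On y'=λy, z=hλ:
  y_{n+1} = y_n + z·[4/15·y_n + 11/15·y_{n+1}] ⇒ (1 − 11/15z)y_{n+1} = (1 + 4/15z)y_n
  R(z) = (1 + 4/15z)/(1 − 11/15z).

Find x<0 with |R(x)|<1.
x=-0.45: |R|=0.6617
x=-2: |R|=0.1892
x=-10: |R|=0.2000
x=-100: |R|=0.3453
θ=11/15≥1/2 ⇒ |1+4/15x|<|1−11/15x| ∀x<0 ⇒ interval (−∞,0).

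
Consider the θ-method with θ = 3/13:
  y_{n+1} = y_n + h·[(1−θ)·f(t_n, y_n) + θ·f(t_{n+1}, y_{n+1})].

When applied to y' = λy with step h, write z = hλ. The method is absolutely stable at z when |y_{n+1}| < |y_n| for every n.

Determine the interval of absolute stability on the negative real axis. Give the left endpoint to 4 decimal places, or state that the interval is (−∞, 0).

On y'=λy, z=hλ:
  y_{n+1} = y_n + z·[10/13·y_n + 3/13·y_{n+1}] ⇒ (1 − 3/13z)y_{n+1} = (1 + 10/13z)y_n
  Hence R(z) = (1 + 10/13z)/(1 − 3/13z).

Solve |R(x)|<1 on ℝ⁻.
x=-1.49: |R|=0.1088
R=−1: 1+10/13x = −1+3/13x ⇒ -7/13x=2 ⇒ x=2/(-7/13)=-3.7143
Confirm numerically:
  x=-3.526: |R|=0.94410 <1
  x=-3.513: |R|=0.94014 <1
  x=-3.435: |R|=0.91611 <1
  x=-2.481: |R|=0.57770 <1
  x=-4.218: |R|=1.13744 >1
  x=-3.987: |R|=1.07648 >1
  x=-3.805: |R|=1.02601 >1
Interval (-3.7143, 0).

z∈(-3.7143,0).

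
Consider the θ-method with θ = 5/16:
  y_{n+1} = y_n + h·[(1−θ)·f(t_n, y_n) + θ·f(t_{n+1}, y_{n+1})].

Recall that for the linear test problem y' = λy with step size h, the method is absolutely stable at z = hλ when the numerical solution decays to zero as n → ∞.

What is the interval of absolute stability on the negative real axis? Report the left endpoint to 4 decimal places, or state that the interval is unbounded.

With y'=λy (z=hλ):
  y_{n+1} = y_n + z·[11/16·y_n + 5/16·y_{n+1}] ⇒ (1 − 5/16z)y_{n+1} = (1 + 11/16z)y_n
  ⇒ R(z) = (1 + 11/16z)/(1 − 5/16z).

Boundary: |R(x)|=1, x<0.
x=-1.76: |R|=0.1355
R=−1: 1+11/16x = −1+5/16x ⇒ -3/8x=2 ⇒ x=2/(-3/8)=-5.3333
Confirm numerically:
  x=-4.779: |R|=0.91663 <1
  x=-3.779: |R|=0.73274 <1
  x=-3.395: |R|=0.64731 <1
  x=-2.542: |R|=0.41665 <1
  x=-5.930: |R|=1.07842 >1
  x=-5.394: |R|=1.00847 >1
So |R|<1 on (-5.3333, 0).

z∈(-5.3333,0).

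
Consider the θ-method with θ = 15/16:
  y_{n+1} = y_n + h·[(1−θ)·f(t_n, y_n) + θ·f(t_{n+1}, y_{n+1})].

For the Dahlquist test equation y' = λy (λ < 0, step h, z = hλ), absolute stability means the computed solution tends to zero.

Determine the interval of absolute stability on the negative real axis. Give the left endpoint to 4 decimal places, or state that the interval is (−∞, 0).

With y'=λy (z=hλ):
  y_{n+1} = y_n + z·[1/16·y_n + 15/16·y_{n+1}] ⇒ (1 − 15/16z)y_{n+1} = (1 + 1/16z)y_n
  so R(z) = (1 + 1/16z)/(1 − 15/16z).

Solve |R(x)|<1 on ℝ⁻.
x=-0.5: |R|=0.6596
x=-2: |R|=0.3043
x=-10: |R|=0.0361
x=-100: |R|=0.0554
θ=15/16≥1/2 ⇒ |1+1/16x|<|1−15/16x| ∀x<0 ⇒ stable on all of ℝ⁻.

(−∞, 0) — no finite endpoint.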